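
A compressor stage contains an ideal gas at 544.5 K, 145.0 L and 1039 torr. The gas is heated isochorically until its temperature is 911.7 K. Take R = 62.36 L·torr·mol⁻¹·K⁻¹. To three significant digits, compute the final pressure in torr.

P₂ ≈ 1.74e+03 torr

Isochoric, so P/T is constant: V₂ = V₁; P₂ = P₁·(T₂/T₁) = 1740 torr.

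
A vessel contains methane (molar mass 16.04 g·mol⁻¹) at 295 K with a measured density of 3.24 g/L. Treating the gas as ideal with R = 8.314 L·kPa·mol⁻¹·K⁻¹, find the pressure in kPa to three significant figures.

ρ = PM/(RT) ⇒ P = ρRT/M = (3.24 × 8.314 × 295.0) / 16.04

P ≈ 495 kPa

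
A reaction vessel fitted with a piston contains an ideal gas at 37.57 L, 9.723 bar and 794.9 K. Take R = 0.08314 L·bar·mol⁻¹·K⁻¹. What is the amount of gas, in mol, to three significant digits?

n ≈ 5.53 mol

PV = nRT ⇒ n = PV/(RT) = (9.723 × 37.57) / (0.08314 × 794.9)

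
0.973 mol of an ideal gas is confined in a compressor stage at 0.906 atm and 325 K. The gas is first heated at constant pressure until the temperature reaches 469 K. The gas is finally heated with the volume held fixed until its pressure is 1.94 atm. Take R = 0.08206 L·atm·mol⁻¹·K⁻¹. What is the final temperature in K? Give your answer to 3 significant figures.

From PV = nRT: V₁ = nRT₁/P₁ = 28.64 L.
P constant ⇒ V ∝ T: P₂ = P₁; V₂ = V₁·(T₂/T₁) = 41.33 L.
Isochoric, so P/T is constant: V₃ = V₂; T₃ = T₂·(P₃/P₂) = 1004 K.

T₃ ≈ 1.00e+03 K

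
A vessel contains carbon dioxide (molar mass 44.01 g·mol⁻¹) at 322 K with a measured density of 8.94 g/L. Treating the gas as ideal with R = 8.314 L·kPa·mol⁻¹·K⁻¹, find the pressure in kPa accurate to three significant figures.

P ≈ 544 kPa

ρ = PM/(RT) ⇒ P = ρRT/M = (8.94 × 8.314 × 322.0) / 44.01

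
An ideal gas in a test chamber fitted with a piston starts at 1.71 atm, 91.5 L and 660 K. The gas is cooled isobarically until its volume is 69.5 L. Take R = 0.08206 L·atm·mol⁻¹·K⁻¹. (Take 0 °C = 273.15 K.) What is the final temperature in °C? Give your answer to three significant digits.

T₂ ≈ 228 °C

P constant ⇒ V ∝ T: P₂ = P₁; T₂ = T₁·(V₂/V₁) = 501.3 K.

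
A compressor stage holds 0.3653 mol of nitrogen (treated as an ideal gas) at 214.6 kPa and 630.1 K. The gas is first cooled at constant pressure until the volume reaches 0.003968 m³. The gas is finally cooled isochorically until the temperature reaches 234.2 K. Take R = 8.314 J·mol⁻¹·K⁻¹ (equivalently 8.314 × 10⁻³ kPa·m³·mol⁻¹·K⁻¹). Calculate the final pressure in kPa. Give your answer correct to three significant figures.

From PV = nRT: V₁ = nRT₁/P₁ = 0.008917 m³.
Isobaric, so V/T is constant: P₂ = P₁; T₂ = T₁·(V₂/V₁) = 280.4 K.
Isochoric, so P/T is constant: V₃ = V₂; P₃ = P₂·(T₃/T₂) = 179.3 kPa.

P₃ ≈ 179 kPa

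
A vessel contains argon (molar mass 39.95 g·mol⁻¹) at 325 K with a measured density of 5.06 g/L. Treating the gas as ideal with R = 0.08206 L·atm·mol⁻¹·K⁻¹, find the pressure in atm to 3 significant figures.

ρ = PM/(RT) ⇒ P = ρRT/M = (5.06 × 0.08206 × 325.0) / 39.95

P ≈ 3.38 atm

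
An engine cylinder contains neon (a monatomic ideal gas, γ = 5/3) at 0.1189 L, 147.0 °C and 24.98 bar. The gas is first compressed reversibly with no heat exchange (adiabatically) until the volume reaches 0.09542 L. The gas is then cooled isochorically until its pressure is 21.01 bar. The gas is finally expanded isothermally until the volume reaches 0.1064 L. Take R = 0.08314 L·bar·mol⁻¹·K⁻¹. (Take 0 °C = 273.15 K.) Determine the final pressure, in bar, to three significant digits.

P₄ ≈ 18.8 bar

Convert: T₁ = 420.1 K.
Reversible adiabatic, γ = 5/3: T₂ = T₁·(V₁/V₂)^(γ−1) = 486.5 K; P₂ = P₁·(V₁/V₂)^γ = 36.04 bar.
V constant ⇒ P ∝ T: V₃ = V₂; T₃ = T₂·(P₃/P₂) = 283.6 K.
Isothermal, so P V is constant: T₄ = T₃; P₄ = P₃·(V₃/V₄) = 18.84 bar.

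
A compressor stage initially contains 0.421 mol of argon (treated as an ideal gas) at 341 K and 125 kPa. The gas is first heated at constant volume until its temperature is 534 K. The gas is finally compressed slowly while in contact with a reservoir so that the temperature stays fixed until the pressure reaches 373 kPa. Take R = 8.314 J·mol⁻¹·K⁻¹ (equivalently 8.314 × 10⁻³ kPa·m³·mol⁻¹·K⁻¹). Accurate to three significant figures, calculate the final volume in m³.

V₃ ≈ 0.00501 m³

From PV = nRT: V₁ = nRT₁/P₁ = 0.009549 m³.
Isochoric, so P/T is constant: V₂ = V₁; P₂ = P₁·(T₂/T₁) = 195.7 kPa.
Isothermal, so P V is constant: T₃ = T₂; V₃ = V₂·(P₂/P₃) = 0.005011 m³.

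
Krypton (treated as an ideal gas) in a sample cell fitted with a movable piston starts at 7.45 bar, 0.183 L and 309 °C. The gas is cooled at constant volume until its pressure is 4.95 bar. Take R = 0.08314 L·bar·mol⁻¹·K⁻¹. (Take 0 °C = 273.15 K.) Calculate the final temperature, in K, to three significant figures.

T₂ ≈ 387 K

Convert: T₁ = 582.1 K.
V constant ⇒ P ∝ T: V₂ = V₁; T₂ = T₁·(P₂/P₁) = 386.8 K.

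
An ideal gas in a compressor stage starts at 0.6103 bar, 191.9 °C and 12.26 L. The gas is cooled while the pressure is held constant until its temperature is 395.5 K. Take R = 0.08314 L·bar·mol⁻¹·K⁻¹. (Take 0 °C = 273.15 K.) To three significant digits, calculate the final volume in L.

V₂ ≈ 10.4 L

Convert: T₁ = 465.0 K.
P constant ⇒ V ∝ T: P₂ = P₁; V₂ = V₁·(T₂/T₁) = 10.43 L.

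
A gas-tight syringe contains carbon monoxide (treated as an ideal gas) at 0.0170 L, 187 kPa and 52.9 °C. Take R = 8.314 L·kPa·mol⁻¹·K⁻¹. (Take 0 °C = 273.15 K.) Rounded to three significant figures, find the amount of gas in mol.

n ≈ 0.00117 mol

Convert: T = 326.05 K.
PV = nRT ⇒ n = PV/(RT) = (187 × 0.0170) / (8.314 × 326.05)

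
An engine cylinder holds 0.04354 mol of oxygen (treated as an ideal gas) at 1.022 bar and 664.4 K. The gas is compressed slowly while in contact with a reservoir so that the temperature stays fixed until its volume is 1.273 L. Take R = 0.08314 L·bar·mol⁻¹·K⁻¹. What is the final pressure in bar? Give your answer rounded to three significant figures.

P₂ ≈ 1.89 bar

From PV = nRT: V₁ = nRT₁/P₁ = 2.353 L.
T constant ⇒ Boyle's law P V = const: T₂ = T₁; P₂ = P₁·(V₁/V₂) = 1.889 bar.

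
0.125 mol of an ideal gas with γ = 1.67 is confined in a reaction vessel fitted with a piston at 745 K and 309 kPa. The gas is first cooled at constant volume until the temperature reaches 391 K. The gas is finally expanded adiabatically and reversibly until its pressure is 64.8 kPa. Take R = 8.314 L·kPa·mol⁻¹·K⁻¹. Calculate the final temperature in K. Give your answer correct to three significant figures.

From PV = nRT: V₁ = nRT₁/P₁ = 2.506 L.
V constant ⇒ P ∝ T: V₂ = V₁; P₂ = P₁·(T₂/T₁) = 162.2 kPa.
Adiabatic (γ = 1.67), T V^(γ−1) and P V^γ constant: T₃ = T₂·(P₃/P₂)^((γ−1)/γ) = 270.6 K; V₃ = V₂·(P₂/P₃)^(1/γ) = 4.340 L.

T₃ ≈ 271 K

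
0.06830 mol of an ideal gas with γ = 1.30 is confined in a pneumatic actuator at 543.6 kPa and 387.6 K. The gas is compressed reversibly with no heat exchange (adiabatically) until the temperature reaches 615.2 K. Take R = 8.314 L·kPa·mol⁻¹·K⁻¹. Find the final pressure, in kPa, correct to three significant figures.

From PV = nRT: V₁ = nRT₁/P₁ = 0.4049 L.
Reversible adiabatic, γ = 1.30: P₂ = P₁·(T₂/T₁)^(γ/(γ−1)) = 4024 kPa; V₂ = V₁·(T₁/T₂)^(1/(γ−1)) = 0.08681 L.

P₂ ≈ 4.02e+03 kPa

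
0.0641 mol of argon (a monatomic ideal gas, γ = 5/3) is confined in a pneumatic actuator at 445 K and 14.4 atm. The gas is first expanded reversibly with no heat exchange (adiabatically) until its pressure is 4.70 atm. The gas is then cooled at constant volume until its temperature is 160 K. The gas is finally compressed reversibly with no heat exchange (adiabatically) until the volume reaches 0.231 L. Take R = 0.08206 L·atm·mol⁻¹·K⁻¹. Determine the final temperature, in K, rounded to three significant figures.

T₄ ≈ 198 K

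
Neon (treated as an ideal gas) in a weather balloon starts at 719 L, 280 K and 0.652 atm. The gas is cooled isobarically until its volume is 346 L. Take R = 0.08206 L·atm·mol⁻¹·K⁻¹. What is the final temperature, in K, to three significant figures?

P constant ⇒ V ∝ T: P₂ = P₁; T₂ = T₁·(V₂/V₁) = 134.7 K.

T₂ ≈ 135 K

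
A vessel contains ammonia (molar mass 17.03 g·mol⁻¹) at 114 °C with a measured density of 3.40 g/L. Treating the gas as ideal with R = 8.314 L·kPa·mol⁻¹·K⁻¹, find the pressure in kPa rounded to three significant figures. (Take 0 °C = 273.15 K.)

P ≈ 643 kPa

ρ = PM/(RT) ⇒ P = ρRT/M = (3.40 × 8.314 × 387.1) / 17.03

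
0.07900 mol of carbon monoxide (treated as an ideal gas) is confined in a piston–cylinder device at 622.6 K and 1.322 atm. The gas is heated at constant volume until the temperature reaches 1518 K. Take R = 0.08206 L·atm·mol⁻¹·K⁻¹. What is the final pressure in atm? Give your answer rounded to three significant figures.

From PV = nRT: V₁ = nRT₁/P₁ = 3.053 L.
V constant ⇒ P ∝ T: V₂ = V₁; P₂ = P₁·(T₂/T₁) = 3.223 atm.

P₂ ≈ 3.22 atm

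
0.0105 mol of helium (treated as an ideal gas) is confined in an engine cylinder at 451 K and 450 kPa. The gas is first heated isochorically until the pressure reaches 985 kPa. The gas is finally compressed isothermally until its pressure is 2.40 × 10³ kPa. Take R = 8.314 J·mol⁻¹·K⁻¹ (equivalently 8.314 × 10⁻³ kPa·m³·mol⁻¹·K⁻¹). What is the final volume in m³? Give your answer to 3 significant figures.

V₃ ≈ 3.59e-05 m³

From PV = nRT: V₁ = nRT₁/P₁ = 8.749e-05 m³.
Isochoric, so P/T is constant: V₂ = V₁; T₂ = T₁·(P₂/P₁) = 987.2 K.
Isothermal, so P V is constant: T₃ = T₂; V₃ = V₂·(P₂/P₃) = 3.591e-05 m³.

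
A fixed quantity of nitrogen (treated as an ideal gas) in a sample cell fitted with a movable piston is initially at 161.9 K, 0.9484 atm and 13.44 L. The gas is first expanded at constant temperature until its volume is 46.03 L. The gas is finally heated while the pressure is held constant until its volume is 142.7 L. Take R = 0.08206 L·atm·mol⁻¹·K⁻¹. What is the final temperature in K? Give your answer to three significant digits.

T₃ ≈ 502 K

Isothermal, so P V is constant: T₂ = T₁; P₂ = P₁·(V₁/V₂) = 0.2769 atm.
P constant ⇒ V ∝ T: P₃ = P₂; T₃ = T₂·(V₃/V₂) = 501.9 K.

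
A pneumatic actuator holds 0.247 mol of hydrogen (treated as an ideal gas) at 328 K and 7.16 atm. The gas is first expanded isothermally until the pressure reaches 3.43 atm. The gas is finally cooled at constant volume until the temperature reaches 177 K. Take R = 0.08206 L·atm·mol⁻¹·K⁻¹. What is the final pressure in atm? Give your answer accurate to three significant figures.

P₃ ≈ 1.85 atm

From PV = nRT: V₁ = nRT₁/P₁ = 0.9285 L.
T constant ⇒ Boyle's law P V = const: T₂ = T₁; V₂ = V₁·(P₁/P₂) = 1.938 L.
Isochoric, so P/T is constant: V₃ = V₂; P₃ = P₂·(T₃/T₂) = 1.851 atm.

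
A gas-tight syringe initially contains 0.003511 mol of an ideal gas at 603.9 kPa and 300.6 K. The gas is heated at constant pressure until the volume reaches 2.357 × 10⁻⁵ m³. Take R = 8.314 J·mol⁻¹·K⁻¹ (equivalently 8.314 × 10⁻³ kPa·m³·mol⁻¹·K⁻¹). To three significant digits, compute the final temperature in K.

T₂ ≈ 488 K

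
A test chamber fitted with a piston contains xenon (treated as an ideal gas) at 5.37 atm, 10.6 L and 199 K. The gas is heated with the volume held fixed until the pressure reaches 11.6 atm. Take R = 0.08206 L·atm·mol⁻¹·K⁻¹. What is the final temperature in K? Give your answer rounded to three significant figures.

T₂ ≈ 430 K

Isochoric, so P/T is constant: V₂ = V₁; T₂ = T₁·(P₂/P₁) = 429.9 K.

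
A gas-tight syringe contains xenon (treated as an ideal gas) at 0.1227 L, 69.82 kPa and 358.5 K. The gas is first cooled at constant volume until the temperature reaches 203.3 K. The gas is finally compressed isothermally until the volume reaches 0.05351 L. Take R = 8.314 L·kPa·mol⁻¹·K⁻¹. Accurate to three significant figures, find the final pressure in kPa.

P₃ ≈ 90.8 kPa

Isochoric, so P/T is constant: V₂ = V₁; P₂ = P₁·(T₂/T₁) = 39.59 kPa.
Isothermal, so P V is constant: T₃ = T₂; P₃ = P₂·(V₂/V₃) = 90.79 kPa.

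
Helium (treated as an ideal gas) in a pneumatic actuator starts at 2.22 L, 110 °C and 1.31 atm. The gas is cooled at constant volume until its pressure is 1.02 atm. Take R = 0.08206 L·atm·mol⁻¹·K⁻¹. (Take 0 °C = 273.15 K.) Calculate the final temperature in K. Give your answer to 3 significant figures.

Convert: T₁ = 383.1 K.
Isochoric, so P/T is constant: V₂ = V₁; T₂ = T₁·(P₂/P₁) = 298.3 K.

T₂ ≈ 298 K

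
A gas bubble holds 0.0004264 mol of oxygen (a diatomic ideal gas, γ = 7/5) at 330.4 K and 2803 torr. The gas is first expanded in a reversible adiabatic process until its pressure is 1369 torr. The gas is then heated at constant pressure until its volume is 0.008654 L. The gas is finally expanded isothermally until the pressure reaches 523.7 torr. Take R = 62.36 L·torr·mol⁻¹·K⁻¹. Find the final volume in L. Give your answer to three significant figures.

From PV = nRT: V₁ = nRT₁/P₁ = 0.003134 L.
Adiabatic (γ = 7/5), T V^(γ−1) and P V^γ constant: T₂ = T₁·(P₂/P₁)^((γ−1)/γ) = 269.2 K; V₂ = V₁·(P₁/P₂)^(1/γ) = 0.005229 L.
P constant ⇒ V ∝ T: P₃ = P₂; T₃ = T₂·(V₃/V₂) = 445.6 K.
T constant ⇒ Boyle's law P V = const: T₄ = T₃; V₄ = V₃·(P₃/P₄) = 0.02262 L.

V₄ ≈ 0.0226 L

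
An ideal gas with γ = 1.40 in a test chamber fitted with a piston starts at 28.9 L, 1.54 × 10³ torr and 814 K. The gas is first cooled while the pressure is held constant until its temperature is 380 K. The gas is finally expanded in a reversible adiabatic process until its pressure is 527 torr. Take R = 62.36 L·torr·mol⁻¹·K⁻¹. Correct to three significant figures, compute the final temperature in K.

Isobaric, so V/T is constant: P₂ = P₁; V₂ = V₁·(T₂/T₁) = 13.49 L.
Adiabatic (γ = 1.40), T V^(γ−1) and P V^γ constant: T₃ = T₂·(P₃/P₂)^((γ−1)/γ) = 279.7 K; V₃ = V₂·(P₂/P₃)^(1/γ) = 29.02 L.

T₃ ≈ 280 K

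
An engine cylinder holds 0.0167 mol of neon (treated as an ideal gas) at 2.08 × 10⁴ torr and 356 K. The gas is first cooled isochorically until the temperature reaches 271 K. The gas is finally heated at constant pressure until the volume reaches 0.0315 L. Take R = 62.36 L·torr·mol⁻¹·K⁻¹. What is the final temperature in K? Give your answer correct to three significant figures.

T₃ ≈ 479 K

From PV = nRT: V₁ = nRT₁/P₁ = 0.01782 L.
V constant ⇒ P ∝ T: V₂ = V₁; P₂ = P₁·(T₂/T₁) = 1.583e+04 torr.
P constant ⇒ V ∝ T: P₃ = P₂; T₃ = T₂·(V₃/V₂) = 478.9 K.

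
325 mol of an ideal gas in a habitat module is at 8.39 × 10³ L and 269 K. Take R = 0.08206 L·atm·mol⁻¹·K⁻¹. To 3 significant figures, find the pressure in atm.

P ≈ 0.855 atm

PV = nRT ⇒ P = nRT/V = (325 × 0.08206 × 269) / 8.39e+03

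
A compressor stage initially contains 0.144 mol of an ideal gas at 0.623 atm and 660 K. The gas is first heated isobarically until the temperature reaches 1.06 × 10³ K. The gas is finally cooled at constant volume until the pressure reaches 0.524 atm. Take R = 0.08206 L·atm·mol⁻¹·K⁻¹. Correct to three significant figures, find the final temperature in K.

From PV = nRT: V₁ = nRT₁/P₁ = 12.52 L.
Isobaric, so V/T is constant: P₂ = P₁; V₂ = V₁·(T₂/T₁) = 20.11 L.
V constant ⇒ P ∝ T: V₃ = V₂; T₃ = T₂·(P₃/P₂) = 891.6 K.

T₃ ≈ 892 K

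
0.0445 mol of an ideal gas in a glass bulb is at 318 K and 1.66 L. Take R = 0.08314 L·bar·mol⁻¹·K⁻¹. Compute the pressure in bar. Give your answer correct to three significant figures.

PV = nRT ⇒ P = nRT/V = (0.0445 × 0.08314 × 318) / 1.66

P ≈ 0.709 bar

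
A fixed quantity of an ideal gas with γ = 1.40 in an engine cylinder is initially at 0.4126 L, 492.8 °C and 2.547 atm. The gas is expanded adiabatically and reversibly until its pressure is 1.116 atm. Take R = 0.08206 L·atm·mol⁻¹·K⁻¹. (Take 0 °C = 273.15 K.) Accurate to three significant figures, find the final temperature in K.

Convert: T₁ = 766.0 K.
Reversible adiabatic, γ = 1.40: T₂ = T₁·(P₂/P₁)^((γ−1)/γ) = 605.1 K; V₂ = V₁·(P₁/P₂)^(1/γ) = 0.7439 L.

T₂ ≈ 605 K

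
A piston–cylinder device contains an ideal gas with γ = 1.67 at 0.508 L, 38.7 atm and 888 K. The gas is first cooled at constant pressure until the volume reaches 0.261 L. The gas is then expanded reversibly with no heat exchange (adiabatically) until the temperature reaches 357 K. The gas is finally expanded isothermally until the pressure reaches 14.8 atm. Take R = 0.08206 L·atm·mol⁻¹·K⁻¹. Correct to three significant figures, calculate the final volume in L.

V₄ ≈ 0.534 L

Isobaric, so V/T is constant: P₂ = P₁; T₂ = T₁·(V₂/V₁) = 456.2 K.
Adiabatic (γ = 1.67), T V^(γ−1) and P V^γ constant: P₃ = P₂·(T₃/T₂)^(γ/(γ−1)) = 21.00 atm; V₃ = V₂·(T₂/T₃)^(1/(γ−1)) = 0.3764 L.
T constant ⇒ Boyle's law P V = const: T₄ = T₃; V₄ = V₃·(P₃/P₄) = 0.5340 L.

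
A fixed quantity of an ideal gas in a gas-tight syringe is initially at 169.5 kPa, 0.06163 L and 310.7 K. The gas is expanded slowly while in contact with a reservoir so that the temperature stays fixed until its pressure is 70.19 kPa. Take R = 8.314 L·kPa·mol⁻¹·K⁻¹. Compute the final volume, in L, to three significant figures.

V₂ ≈ 0.149 L

T constant ⇒ Boyle's law P V = const: T₂ = T₁; V₂ = V₁·(P₁/P₂) = 0.1488 L.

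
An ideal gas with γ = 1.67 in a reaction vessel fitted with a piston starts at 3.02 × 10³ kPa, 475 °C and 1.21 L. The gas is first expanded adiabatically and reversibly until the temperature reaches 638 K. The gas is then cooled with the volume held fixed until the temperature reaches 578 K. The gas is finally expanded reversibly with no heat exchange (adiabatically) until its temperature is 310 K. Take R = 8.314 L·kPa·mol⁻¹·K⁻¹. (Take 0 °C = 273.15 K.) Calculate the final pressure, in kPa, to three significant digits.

P₄ ≈ 389 kPa

Convert: T₁ = 748.1 K.
Adiabatic (γ = 1.67), T V^(γ−1) and P V^γ constant: P₂ = P₁·(T₂/T₁)^(γ/(γ−1)) = 2031 kPa; V₂ = V₁·(T₁/T₂)^(1/(γ−1)) = 1.535 L.
Isochoric, so P/T is constant: V₃ = V₂; P₃ = P₂·(T₃/T₂) = 1840 kPa.
Reversible adiabatic, γ = 1.67: P₄ = P₃·(T₄/T₃)^(γ/(γ−1)) = 389.3 kPa; V₄ = V₃·(T₃/T₄)^(1/(γ−1)) = 3.889 L.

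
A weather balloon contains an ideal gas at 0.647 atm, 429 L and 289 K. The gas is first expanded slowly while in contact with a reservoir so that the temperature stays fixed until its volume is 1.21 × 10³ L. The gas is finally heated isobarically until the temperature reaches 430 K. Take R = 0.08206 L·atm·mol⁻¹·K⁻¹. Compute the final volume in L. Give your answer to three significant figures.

V₃ ≈ 1.80e+03 L

Isothermal, so P V is constant: T₂ = T₁; P₂ = P₁·(V₁/V₂) = 0.2294 atm.
Isobaric, so V/T is constant: P₃ = P₂; V₃ = V₂·(T₃/T₂) = 1800 L.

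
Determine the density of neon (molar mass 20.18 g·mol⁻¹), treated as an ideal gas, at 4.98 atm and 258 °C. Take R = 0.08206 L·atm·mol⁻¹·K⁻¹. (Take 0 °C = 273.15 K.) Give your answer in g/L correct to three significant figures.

ρ ≈ 2.31 g/L

ρ = PM/(RT) = (4.98 × 20.18) / (0.08206 × 531.1)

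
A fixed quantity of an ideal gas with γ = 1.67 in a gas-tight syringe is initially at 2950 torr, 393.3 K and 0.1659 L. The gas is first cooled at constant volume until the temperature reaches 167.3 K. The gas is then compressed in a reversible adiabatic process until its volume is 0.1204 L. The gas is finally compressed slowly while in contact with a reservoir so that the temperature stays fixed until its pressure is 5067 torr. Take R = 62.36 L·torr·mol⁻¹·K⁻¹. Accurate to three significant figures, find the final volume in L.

V₄ ≈ 0.0509 L

V constant ⇒ P ∝ T: V₂ = V₁; P₂ = P₁·(T₂/T₁) = 1255 torr.
Reversible adiabatic, γ = 1.67: T₃ = T₂·(V₂/V₃)^(γ−1) = 207.4 K; P₃ = P₂·(V₂/V₃)^γ = 2143 torr.
T constant ⇒ Boyle's law P V = const: T₄ = T₃; V₄ = V₃·(P₃/P₄) = 0.05093 L.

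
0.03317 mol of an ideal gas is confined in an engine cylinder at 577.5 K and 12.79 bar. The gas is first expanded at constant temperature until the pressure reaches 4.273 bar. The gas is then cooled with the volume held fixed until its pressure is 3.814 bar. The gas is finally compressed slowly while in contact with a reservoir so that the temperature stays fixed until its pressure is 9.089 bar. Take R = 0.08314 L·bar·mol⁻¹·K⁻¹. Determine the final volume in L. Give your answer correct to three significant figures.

V₄ ≈ 0.156 L

From PV = nRT: V₁ = nRT₁/P₁ = 0.1245 L.
T constant ⇒ Boyle's law P V = const: T₂ = T₁; V₂ = V₁·(P₁/P₂) = 0.3727 L.
Isochoric, so P/T is constant: V₃ = V₂; T₃ = T₂·(P₃/P₂) = 515.5 K.
Isothermal, so P V is constant: T₄ = T₃; V₄ = V₃·(P₃/P₄) = 0.1564 L.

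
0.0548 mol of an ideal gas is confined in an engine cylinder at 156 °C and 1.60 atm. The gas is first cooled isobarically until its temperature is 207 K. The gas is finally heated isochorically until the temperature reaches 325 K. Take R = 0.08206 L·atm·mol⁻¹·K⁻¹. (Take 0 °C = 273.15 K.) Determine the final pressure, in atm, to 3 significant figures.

P₃ ≈ 2.51 atm

Convert: T₁ = 429.1 K.
From PV = nRT: V₁ = nRT₁/P₁ = 1.206 L.
P constant ⇒ V ∝ T: P₂ = P₁; V₂ = V₁·(T₂/T₁) = 0.5818 L.
Isochoric, so P/T is constant: V₃ = V₂; P₃ = P₂·(T₃/T₂) = 2.512 atm.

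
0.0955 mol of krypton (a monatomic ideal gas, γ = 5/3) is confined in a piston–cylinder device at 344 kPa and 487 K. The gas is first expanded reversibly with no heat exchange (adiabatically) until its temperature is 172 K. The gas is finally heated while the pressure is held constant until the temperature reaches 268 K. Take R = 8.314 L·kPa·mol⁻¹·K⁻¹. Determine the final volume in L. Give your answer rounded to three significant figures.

From PV = nRT: V₁ = nRT₁/P₁ = 1.124 L.
Reversible adiabatic, γ = 5/3: P₂ = P₁·(T₂/T₁)^(γ/(γ−1)) = 25.50 kPa; V₂ = V₁·(T₁/T₂)^(1/(γ−1)) = 5.355 L.
Isobaric, so V/T is constant: P₃ = P₂; V₃ = V₂·(T₃/T₂) = 8.344 L.

V₃ ≈ 8.34 L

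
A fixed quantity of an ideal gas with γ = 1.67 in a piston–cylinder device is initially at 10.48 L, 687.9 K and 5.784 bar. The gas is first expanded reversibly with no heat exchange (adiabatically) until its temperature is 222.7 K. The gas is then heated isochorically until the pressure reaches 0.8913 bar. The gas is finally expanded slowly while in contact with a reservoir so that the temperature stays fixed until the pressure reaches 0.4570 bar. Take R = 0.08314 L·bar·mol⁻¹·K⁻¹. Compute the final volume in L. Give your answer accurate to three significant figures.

Reversible adiabatic, γ = 1.67: P₂ = P₁·(T₂/T₁)^(γ/(γ−1)) = 0.3478 bar; V₂ = V₁·(T₁/T₂)^(1/(γ−1)) = 56.42 L.
Isochoric, so P/T is constant: V₃ = V₂; T₃ = T₂·(P₃/P₂) = 570.7 K.
T constant ⇒ Boyle's law P V = const: T₄ = T₃; V₄ = V₃·(P₃/P₄) = 110.0 L.

V₄ ≈ 110 L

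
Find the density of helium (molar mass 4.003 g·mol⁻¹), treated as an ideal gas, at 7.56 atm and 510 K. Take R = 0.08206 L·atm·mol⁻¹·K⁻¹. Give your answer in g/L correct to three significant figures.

ρ = PM/(RT) = (7.56 × 4.003) / (0.08206 × 510.0)

ρ ≈ 0.723 g/L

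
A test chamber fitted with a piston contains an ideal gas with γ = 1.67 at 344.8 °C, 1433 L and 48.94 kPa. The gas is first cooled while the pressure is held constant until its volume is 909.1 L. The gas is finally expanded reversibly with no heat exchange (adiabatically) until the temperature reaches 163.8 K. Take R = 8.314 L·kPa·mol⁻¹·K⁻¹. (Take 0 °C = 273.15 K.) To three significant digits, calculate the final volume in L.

Convert: T₁ = 618.0 K.
P constant ⇒ V ∝ T: P₂ = P₁; T₂ = T₁·(V₂/V₁) = 392.0 K.
Reversible adiabatic, γ = 1.67: P₃ = P₂·(T₃/T₂)^(γ/(γ−1)) = 5.559 kPa; V₃ = V₂·(T₂/T₃)^(1/(γ−1)) = 3344 L.

V₃ ≈ 3.34e+03 L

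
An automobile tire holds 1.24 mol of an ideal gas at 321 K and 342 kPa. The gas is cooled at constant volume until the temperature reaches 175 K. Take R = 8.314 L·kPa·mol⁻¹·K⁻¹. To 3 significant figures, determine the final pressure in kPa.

P₂ ≈ 186 kPa

From PV = nRT: V₁ = nRT₁/P₁ = 9.676 L.
V constant ⇒ P ∝ T: V₂ = V₁; P₂ = P₁·(T₂/T₁) = 186.4 kPa.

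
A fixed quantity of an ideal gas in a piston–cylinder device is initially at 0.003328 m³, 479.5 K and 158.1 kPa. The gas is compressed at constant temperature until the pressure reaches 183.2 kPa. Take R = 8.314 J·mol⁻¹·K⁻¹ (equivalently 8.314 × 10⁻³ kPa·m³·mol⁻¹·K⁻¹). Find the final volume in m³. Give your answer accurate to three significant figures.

Isothermal, so P V is constant: T₂ = T₁; V₂ = V₁·(P₁/P₂) = 0.002872 m³.

V₂ ≈ 0.00287 m³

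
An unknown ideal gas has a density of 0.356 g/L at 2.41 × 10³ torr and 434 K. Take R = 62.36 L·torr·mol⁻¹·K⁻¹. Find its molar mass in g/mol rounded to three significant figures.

M ≈ 4.00 g/mol

ρ = PM/(RT) ⇒ M = ρRT/P = (0.356 × 62.36 × 434.0) / 2.41e+03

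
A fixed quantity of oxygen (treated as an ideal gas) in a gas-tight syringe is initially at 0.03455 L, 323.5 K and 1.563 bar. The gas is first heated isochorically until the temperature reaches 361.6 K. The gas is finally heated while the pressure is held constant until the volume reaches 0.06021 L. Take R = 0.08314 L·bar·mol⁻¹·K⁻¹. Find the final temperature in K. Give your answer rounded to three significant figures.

T₃ ≈ 630 K

Isochoric, so P/T is constant: V₂ = V₁; P₂ = P₁·(T₂/T₁) = 1.747 bar.
Isobaric, so V/T is constant: P₃ = P₂; T₃ = T₂·(V₃/V₂) = 630.2 K.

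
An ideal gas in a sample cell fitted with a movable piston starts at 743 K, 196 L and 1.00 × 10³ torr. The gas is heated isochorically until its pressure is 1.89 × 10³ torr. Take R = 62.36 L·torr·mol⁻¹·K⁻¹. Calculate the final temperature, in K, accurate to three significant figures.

T₂ ≈ 1.40e+03 K

Isochoric, so P/T is constant: V₂ = V₁; T₂ = T₁·(P₂/P₁) = 1404 K.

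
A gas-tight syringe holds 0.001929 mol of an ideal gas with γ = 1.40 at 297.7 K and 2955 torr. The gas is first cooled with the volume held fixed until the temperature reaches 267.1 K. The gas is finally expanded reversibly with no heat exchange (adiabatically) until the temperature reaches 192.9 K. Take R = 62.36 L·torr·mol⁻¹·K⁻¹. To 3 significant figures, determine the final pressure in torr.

From PV = nRT: V₁ = nRT₁/P₁ = 0.01212 L.
Isochoric, so P/T is constant: V₂ = V₁; P₂ = P₁·(T₂/T₁) = 2651 torr.
Adiabatic (γ = 1.40), T V^(γ−1) and P V^γ constant: P₃ = P₂·(T₃/T₂)^(γ/(γ−1)) = 848.7 torr; V₃ = V₂·(T₂/T₃)^(1/(γ−1)) = 0.02734 L.

P₃ ≈ 849 torr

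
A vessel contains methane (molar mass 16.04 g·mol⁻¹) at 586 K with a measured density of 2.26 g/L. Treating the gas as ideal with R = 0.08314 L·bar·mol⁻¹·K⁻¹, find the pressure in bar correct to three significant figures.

ρ = PM/(RT) ⇒ P = ρRT/M = (2.26 × 0.08314 × 586.0) / 16.04

P ≈ 6.86 bar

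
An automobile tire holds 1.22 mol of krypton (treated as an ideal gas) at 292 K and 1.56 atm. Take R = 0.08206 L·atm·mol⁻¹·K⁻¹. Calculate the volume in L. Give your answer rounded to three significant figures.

V ≈ 18.7 L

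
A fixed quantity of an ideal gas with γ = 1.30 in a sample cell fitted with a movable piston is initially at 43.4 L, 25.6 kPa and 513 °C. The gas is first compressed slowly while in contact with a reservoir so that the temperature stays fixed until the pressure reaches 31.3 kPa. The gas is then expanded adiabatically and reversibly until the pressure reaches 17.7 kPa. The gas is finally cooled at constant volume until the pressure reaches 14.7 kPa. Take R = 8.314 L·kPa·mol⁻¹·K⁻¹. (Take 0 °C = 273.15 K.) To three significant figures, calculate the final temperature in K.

T₄ ≈ 572 K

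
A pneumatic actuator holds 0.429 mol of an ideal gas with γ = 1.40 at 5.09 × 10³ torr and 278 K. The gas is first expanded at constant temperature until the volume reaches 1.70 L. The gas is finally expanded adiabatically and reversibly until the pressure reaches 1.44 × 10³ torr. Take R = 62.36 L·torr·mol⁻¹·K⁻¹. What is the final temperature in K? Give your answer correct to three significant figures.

From PV = nRT: V₁ = nRT₁/P₁ = 1.461 L.
T constant ⇒ Boyle's law P V = const: T₂ = T₁; P₂ = P₁·(V₁/V₂) = 4375 torr.
Reversible adiabatic, γ = 1.40: T₃ = T₂·(P₃/P₂)^((γ−1)/γ) = 202.4 K; V₃ = V₂·(P₂/P₃)^(1/γ) = 3.760 L.

T₃ ≈ 202 K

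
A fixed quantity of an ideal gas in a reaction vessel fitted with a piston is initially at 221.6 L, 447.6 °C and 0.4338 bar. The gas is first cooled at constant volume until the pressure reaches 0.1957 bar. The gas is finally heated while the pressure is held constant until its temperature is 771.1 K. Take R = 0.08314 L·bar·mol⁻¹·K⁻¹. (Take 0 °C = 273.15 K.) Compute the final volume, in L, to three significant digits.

V₃ ≈ 526 L

Convert: T₁ = 720.8 K.
Isochoric, so P/T is constant: V₂ = V₁; T₂ = T₁·(P₂/P₁) = 325.2 K.
P constant ⇒ V ∝ T: P₃ = P₂; V₃ = V₂·(T₃/T₂) = 525.5 L.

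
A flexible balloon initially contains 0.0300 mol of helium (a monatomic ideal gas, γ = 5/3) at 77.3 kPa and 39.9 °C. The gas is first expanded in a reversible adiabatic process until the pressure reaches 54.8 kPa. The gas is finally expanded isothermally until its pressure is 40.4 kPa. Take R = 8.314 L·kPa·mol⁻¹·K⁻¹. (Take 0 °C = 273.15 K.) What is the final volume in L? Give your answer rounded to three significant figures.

V₃ ≈ 1.68 L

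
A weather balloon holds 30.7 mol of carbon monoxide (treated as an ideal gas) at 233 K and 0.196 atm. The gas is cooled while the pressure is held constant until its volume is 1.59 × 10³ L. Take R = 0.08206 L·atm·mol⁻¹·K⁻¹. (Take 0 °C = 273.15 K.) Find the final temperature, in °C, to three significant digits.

From PV = nRT: V₁ = nRT₁/P₁ = 2995 L.
Isobaric, so V/T is constant: P₂ = P₁; T₂ = T₁·(V₂/V₁) = 123.7 K.

T₂ ≈ -149 °C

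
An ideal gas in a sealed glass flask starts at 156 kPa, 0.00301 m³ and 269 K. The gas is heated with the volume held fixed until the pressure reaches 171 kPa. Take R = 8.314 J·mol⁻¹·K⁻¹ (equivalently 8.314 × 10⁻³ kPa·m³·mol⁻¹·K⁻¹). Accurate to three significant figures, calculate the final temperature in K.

V constant ⇒ P ∝ T: V₂ = V₁; T₂ = T₁·(P₂/P₁) = 294.9 K.

T₂ ≈ 295 K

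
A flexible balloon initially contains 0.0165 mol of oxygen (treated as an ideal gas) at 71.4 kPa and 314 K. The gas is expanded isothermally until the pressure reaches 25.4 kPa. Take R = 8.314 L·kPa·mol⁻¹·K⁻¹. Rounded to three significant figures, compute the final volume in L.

V₂ ≈ 1.70 L

From PV = nRT: V₁ = nRT₁/P₁ = 0.6033 L.
T constant ⇒ Boyle's law P V = const: T₂ = T₁; V₂ = V₁·(P₁/P₂) = 1.696 L.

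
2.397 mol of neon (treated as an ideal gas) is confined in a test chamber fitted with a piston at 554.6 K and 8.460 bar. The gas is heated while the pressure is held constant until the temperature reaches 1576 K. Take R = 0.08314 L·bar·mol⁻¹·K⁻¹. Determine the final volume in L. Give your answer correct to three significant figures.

V₂ ≈ 37.1 L

From PV = nRT: V₁ = nRT₁/P₁ = 13.06 L.
P constant ⇒ V ∝ T: P₂ = P₁; V₂ = V₁·(T₂/T₁) = 37.12 L.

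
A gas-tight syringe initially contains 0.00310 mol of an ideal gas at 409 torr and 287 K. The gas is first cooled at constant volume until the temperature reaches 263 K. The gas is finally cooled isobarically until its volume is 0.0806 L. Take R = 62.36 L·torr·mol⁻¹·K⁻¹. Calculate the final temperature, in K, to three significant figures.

T₃ ≈ 156 K

From PV = nRT: V₁ = nRT₁/P₁ = 0.1357 L.
V constant ⇒ P ∝ T: V₂ = V₁; P₂ = P₁·(T₂/T₁) = 374.8 torr.
Isobaric, so V/T is constant: P₃ = P₂; T₃ = T₂·(V₃/V₂) = 156.3 K.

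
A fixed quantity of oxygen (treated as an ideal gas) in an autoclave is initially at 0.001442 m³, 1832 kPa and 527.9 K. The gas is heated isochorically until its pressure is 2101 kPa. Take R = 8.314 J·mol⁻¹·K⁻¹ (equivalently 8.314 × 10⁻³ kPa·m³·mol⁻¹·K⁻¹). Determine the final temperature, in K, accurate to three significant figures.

T₂ ≈ 605 K

V constant ⇒ P ∝ T: V₂ = V₁; T₂ = T₁·(P₂/P₁) = 605.4 K.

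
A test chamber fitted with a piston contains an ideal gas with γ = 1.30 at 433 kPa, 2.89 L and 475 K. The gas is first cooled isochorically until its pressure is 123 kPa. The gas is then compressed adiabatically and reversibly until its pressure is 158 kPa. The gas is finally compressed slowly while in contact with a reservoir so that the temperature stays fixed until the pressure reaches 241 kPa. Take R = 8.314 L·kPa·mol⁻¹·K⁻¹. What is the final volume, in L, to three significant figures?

V₄ ≈ 1.56 L

V constant ⇒ P ∝ T: V₂ = V₁; T₂ = T₁·(P₂/P₁) = 134.9 K.
Reversible adiabatic, γ = 1.30: T₃ = T₂·(P₃/P₂)^((γ−1)/γ) = 143.0 K; V₃ = V₂·(P₂/P₃)^(1/γ) = 2.384 L.
Isothermal, so P V is constant: T₄ = T₃; V₄ = V₃·(P₃/P₄) = 1.563 L.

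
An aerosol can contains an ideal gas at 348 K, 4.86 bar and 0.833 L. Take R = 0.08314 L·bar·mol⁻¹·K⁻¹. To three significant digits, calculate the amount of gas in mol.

PV = nRT ⇒ n = PV/(RT) = (4.86 × 0.833) / (0.08314 × 348)

n ≈ 0.140 mol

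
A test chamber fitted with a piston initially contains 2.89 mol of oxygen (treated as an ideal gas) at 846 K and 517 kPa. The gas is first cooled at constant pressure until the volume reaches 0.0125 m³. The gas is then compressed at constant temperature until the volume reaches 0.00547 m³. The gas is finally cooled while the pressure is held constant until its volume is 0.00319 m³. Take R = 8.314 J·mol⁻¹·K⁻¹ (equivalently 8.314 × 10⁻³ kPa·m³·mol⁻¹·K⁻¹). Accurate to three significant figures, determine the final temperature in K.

T₄ ≈ 157 K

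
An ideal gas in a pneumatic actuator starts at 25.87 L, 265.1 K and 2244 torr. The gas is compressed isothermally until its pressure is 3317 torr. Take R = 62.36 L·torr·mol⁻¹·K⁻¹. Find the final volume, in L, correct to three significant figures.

V₂ ≈ 17.5 L

T constant ⇒ Boyle's law P V = const: T₂ = T₁; V₂ = V₁·(P₁/P₂) = 17.50 L.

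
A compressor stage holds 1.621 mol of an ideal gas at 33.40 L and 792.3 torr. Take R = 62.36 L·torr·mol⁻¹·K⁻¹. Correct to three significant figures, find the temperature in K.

PV = nRT ⇒ T = PV/(nR) = (792.3 × 33.40) / (1.621 × 62.36)

T ≈ 262 K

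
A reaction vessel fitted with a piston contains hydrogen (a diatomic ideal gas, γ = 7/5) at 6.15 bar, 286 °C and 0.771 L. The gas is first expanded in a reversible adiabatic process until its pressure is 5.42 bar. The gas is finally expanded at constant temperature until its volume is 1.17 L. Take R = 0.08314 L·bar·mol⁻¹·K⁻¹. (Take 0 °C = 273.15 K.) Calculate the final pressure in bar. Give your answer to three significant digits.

P₃ ≈ 3.91 bar

Convert: T₁ = 559.1 K.
Reversible adiabatic, γ = 7/5: T₂ = T₁·(P₂/P₁)^((γ−1)/γ) = 539.3 K; V₂ = V₁·(P₁/P₂)^(1/γ) = 0.8438 L.
T constant ⇒ Boyle's law P V = const: T₃ = T₂; P₃ = P₂·(V₂/V₃) = 3.909 bar.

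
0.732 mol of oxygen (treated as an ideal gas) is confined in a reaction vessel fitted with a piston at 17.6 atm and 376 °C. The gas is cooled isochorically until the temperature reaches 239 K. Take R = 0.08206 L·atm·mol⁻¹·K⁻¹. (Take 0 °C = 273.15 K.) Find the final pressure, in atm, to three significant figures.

Convert: T₁ = 649.1 K.
From PV = nRT: V₁ = nRT₁/P₁ = 2.216 L.
Isochoric, so P/T is constant: V₂ = V₁; P₂ = P₁·(T₂/T₁) = 6.480 atm.

P₂ ≈ 6.48 atm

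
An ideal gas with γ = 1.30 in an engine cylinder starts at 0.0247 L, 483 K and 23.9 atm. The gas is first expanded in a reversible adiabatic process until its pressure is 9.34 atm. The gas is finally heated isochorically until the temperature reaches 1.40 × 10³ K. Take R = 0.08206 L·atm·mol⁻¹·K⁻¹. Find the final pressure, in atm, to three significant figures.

Reversible adiabatic, γ = 1.30: T₂ = T₁·(P₂/P₁)^((γ−1)/γ) = 388.8 K; V₂ = V₁·(P₁/P₂)^(1/γ) = 0.05088 L.
Isochoric, so P/T is constant: V₃ = V₂; P₃ = P₂·(T₃/T₂) = 33.63 atm.

P₃ ≈ 33.6 atm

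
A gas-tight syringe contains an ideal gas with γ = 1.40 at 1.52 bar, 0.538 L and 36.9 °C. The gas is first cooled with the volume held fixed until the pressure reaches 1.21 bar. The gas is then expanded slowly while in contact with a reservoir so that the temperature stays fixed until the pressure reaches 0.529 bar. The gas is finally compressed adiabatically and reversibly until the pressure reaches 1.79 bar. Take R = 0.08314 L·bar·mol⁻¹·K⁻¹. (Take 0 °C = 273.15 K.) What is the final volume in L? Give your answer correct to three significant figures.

Convert: T₁ = 310.0 K.
V constant ⇒ P ∝ T: V₂ = V₁; T₂ = T₁·(P₂/P₁) = 246.8 K.
T constant ⇒ Boyle's law P V = const: T₃ = T₂; V₃ = V₂·(P₂/P₃) = 1.231 L.
Reversible adiabatic, γ = 1.40: T₄ = T₃·(P₄/P₃)^((γ−1)/γ) = 349.6 K; V₄ = V₃·(P₃/P₄)^(1/γ) = 0.5152 L.

V₄ ≈ 0.515 L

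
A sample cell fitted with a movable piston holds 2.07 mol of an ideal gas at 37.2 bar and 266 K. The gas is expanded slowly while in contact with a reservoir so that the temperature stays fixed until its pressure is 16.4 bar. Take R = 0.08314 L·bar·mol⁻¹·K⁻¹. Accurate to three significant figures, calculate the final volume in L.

V₂ ≈ 2.79 L

From PV = nRT: V₁ = nRT₁/P₁ = 1.231 L.
Isothermal, so P V is constant: T₂ = T₁; V₂ = V₁·(P₁/P₂) = 2.791 L.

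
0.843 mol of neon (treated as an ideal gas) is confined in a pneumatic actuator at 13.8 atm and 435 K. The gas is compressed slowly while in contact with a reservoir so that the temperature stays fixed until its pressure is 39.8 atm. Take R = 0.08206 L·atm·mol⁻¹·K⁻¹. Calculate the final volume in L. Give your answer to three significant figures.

From PV = nRT: V₁ = nRT₁/P₁ = 2.181 L.
T constant ⇒ Boyle's law P V = const: T₂ = T₁; V₂ = V₁·(P₁/P₂) = 0.7561 L.

V₂ ≈ 0.756 L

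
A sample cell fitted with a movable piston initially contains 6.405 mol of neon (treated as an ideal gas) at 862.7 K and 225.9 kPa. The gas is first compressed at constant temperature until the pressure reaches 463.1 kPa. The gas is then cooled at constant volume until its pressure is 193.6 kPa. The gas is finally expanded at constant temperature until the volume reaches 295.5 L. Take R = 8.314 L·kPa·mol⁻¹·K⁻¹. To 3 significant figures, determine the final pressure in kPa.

P₄ ≈ 65.0 kPa

From PV = nRT: V₁ = nRT₁/P₁ = 203.4 L.
Isothermal, so P V is constant: T₂ = T₁; V₂ = V₁·(P₁/P₂) = 99.20 L.
V constant ⇒ P ∝ T: V₃ = V₂; T₃ = T₂·(P₃/P₂) = 360.7 K.
Isothermal, so P V is constant: T₄ = T₃; P₄ = P₃·(V₃/V₄) = 64.99 kPa.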